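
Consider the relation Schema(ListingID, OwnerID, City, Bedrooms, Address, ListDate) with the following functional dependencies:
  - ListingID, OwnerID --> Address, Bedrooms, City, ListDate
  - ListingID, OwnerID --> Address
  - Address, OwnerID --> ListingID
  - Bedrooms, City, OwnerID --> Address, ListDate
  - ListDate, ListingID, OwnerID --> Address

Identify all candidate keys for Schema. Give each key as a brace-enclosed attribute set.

No FD produces {OwnerID}, so it must be in every candidate key.
{Address, OwnerID}⁺ = {Address, Bedrooms, City, ListDate, ListingID, OwnerID} — all of the relation — so {Address, OwnerID} is a candidate key.
{ListingID, OwnerID}⁺ = {Address, Bedrooms, City, ListDate, ListingID, OwnerID} — all of the relation — so {ListingID, OwnerID} is a candidate key.
{Bedrooms, City, OwnerID}⁺ = {Address, Bedrooms, City, ListDate, ListingID, OwnerID} — all of the relation — so {Bedrooms, City, OwnerID} is a candidate key.
No proper subset of any of these is a key, and no other minimal superkey exists.

{Address, OwnerID}, {Bedrooms, City, OwnerID}, {ListingID, OwnerID}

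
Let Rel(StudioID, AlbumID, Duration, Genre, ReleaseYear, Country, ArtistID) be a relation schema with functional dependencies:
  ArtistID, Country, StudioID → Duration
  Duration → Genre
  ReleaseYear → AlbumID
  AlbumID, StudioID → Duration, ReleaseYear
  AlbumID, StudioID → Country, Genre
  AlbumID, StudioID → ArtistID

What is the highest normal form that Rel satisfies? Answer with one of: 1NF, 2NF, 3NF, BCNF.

Candidate keys: {AlbumID, StudioID}, {ReleaseYear, StudioID}. Prime attributes: {AlbumID, ReleaseYear, StudioID}.
For ArtistID, Country, StudioID → Duration we have {ArtistID, Country, StudioID}⁺ = {ArtistID, Country, Duration, Genre, StudioID}; {ArtistID, Country, StudioID} is not a superkey, so BCNF fails.
ArtistID, Country, StudioID → Duration has non-prime {Duration} on the right and a non-superkey on the left, so 3NF fails.
No non-prime attribute depends on a proper subset of any candidate key, so 2NF holds.

2NF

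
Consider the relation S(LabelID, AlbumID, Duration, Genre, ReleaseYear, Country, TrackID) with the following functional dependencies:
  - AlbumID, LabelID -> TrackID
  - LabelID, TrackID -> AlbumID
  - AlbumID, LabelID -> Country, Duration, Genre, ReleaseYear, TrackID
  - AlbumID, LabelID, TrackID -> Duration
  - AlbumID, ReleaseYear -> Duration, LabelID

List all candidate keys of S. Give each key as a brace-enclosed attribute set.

{AlbumID, LabelID}⁺ = {AlbumID, Country, Duration, Genre, LabelID, ReleaseYear, TrackID} — all of the relation — so {AlbumID, LabelID} is a candidate key.
{AlbumID, ReleaseYear}⁺ = {AlbumID, Country, Duration, Genre, LabelID, ReleaseYear, TrackID} — all of the relation — so {AlbumID, ReleaseYear} is a candidate key.
{LabelID, TrackID}⁺ = {AlbumID, Country, Duration, Genre, LabelID, ReleaseYear, TrackID} — all of the relation — so {LabelID, TrackID} is a candidate key.
No proper subset of any of these is a key, and no other minimal superkey exists.

{AlbumID, LabelID}, {AlbumID, ReleaseYear}, {LabelID, TrackID}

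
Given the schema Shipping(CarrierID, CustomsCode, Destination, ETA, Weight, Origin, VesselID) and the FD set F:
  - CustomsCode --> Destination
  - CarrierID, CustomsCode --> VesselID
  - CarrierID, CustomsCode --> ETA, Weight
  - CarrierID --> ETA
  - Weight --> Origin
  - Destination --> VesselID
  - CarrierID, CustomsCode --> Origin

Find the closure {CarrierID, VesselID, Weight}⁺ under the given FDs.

Start with {CarrierID, VesselID, Weight}.
CarrierID --> ETA applies; add {ETA} → now {CarrierID, ETA, VesselID, Weight}.
Weight --> Origin applies; add {Origin} → now {CarrierID, ETA, Origin, VesselID, Weight}.
No further FD applies.

{CarrierID, ETA, Origin, VesselID, Weight}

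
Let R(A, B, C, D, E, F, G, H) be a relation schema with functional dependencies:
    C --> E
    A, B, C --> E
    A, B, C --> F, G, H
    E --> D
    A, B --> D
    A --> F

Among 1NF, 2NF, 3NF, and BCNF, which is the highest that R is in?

Candidate key: {A, B, C}. Prime attributes: {A, B, C}.
C --> E breaks BCNF: {C}⁺ = {C, D, E}, so {C} is not a superkey.
C --> E has non-prime {E} on the right and a non-superkey on the left, so 3NF fails.
The proper key subset {A} of {A, B, C} determines non-prime {F}, so the relation is not even in 2NF.

1NF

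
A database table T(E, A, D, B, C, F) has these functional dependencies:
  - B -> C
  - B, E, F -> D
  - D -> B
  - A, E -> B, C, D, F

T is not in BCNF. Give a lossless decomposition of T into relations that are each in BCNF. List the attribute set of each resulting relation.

Candidate key of the original relation: {A, E}.
Within {A, B, C, D, E, F}: {B}⁺ ∩ {A, B, C, D, E, F} = {B, C}, not the whole set, so B -> C violates BCNF; decompose into {B, C} and {A, B, D, E, F}.
{B, C} is in BCNF.
Within {A, B, D, E, F}: {B, E, F}⁺ ∩ {A, B, D, E, F} = {B, D, E, F}, not the whole set, so B, E, F -> D violates BCNF; decompose into {B, D, E, F} and {A, B, E, F}.
Within {B, D, E, F}: {D}⁺ ∩ {B, D, E, F} = {B, D}, not the whole set, so D -> B violates BCNF; decompose into {B, D} and {D, E, F}.
{B, D} is in BCNF.
{D, E, F} is in BCNF.
{A, B, E, F} is in BCNF.

{A, B, E, F}; {B, C}; {B, D}; {D, E, F}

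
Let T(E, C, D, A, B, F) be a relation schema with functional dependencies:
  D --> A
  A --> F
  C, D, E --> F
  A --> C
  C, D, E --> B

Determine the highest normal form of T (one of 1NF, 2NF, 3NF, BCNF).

1NF

Candidate key: {D, E}. Prime attributes: {D, E}.
For D --> A we have {D}⁺ = {A, C, D, F}; {D} is not a superkey, so BCNF fails.
D --> A determines the non-prime attribute {A} from a non-superkey — 3NF is violated.
Since {D} ⊂ {D, E} and {D}⁺ ⊇ {A, C, F} with {A, C, F} non-prime, there is a partial dependency; 2NF fails.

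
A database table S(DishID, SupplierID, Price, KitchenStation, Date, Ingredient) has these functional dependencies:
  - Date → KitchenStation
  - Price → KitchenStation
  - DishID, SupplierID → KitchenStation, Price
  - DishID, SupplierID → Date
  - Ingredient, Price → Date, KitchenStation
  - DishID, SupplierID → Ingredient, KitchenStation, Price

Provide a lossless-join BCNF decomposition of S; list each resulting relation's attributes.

Candidate key of the original relation: {DishID, SupplierID}.
In {Date, DishID, Ingredient, KitchenStation, Price, SupplierID}, {Date} is not a superkey ({Date}⁺ restricted to this set is {Date, KitchenStation}), so split on Date → KitchenStation into {Date, KitchenStation} and {Date, DishID, Ingredient, Price, SupplierID}.
{Date, KitchenStation}: every determinant is a superkey — BCNF.
In {Date, DishID, Ingredient, Price, SupplierID}, {Ingredient, Price} is not a superkey ({Ingredient, Price}⁺ restricted to this set is {Date, Ingredient, Price}), so split on Ingredient, Price → Date into {Date, Ingredient, Price} and {DishID, Ingredient, Price, SupplierID}.
{Date, Ingredient, Price}: every determinant is a superkey — BCNF.
{DishID, Ingredient, Price, SupplierID}: every determinant is a superkey — BCNF.

{Date, Ingredient, Price}; {Date, KitchenStation}; {DishID, Ingredient, Price, SupplierID}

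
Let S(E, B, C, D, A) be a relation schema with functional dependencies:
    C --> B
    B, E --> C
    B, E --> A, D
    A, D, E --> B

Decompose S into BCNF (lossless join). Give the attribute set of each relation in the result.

Candidate keys of the original relation: {A, D, E}, {B, E}, {C, E}.
{A, B, C, D, E}: {C} determines {B, C} here but is not a superkey — split on C --> B, giving {B, C} and {A, C, D, E}.
{B, C}: every determinant is a superkey — BCNF.
{A, C, D, E}: every determinant is a superkey — BCNF.

{A, C, D, E}; {B, C}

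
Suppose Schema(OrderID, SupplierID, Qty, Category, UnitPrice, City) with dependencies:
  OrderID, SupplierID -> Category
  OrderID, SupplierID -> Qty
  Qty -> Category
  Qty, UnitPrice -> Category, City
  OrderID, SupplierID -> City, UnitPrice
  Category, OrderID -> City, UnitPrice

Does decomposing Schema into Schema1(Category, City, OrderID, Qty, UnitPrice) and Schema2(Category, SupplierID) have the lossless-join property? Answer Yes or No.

No

The shared attributes are {Category} and {Category}⁺ = {Category}.
The closure covers neither Schema1 nor Schema2 entirely; the join is not lossless.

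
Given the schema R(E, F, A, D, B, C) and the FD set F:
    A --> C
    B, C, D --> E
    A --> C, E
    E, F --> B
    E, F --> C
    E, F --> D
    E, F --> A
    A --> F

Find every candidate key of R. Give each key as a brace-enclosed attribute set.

{A}, {B, C, D, F}, {E, F}

{A}⁺ = {A, B, C, D, E, F} — all of the relation — so {A} is a candidate key.
{E, F}⁺ = {A, B, C, D, E, F} — all of the relation — so {E, F} is a candidate key.
{B, C, D, F}⁺ = {A, B, C, D, E, F} — all of the relation — so {B, C, D, F} is a candidate key.
These are minimal and exhaustive — every other superkey contains one of them.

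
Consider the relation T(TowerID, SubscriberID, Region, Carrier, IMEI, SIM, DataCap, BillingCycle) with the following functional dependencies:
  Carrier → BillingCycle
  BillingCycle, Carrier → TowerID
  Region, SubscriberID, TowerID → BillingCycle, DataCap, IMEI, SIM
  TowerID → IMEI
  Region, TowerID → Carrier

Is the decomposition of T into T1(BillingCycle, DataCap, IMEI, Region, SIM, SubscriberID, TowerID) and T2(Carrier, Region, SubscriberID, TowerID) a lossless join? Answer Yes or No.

The shared attributes are {Region, SubscriberID, TowerID} and {Region, SubscriberID, TowerID}⁺ = {BillingCycle, Carrier, DataCap, IMEI, Region, SIM, SubscriberID, TowerID}.
T1 is contained in that closure, so T1 ∩ T2 → T1 holds and the join is lossless.

Yes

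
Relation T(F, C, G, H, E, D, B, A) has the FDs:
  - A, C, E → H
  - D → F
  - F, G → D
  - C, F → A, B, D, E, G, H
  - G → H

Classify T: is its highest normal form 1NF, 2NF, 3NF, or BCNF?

Candidate keys: {C, D}, {C, F}. Prime attributes: {C, D, F}.
A, C, E → H: {A, C, E}⁺ = {A, C, E, H}, which is not all of the attributes, so the left side is not a superkey — BCNF is violated.
A, C, E → H has non-prime {H} on the right and a non-superkey on the left, so 3NF fails.
No non-prime attribute depends on a proper subset of any candidate key, so 2NF holds.

2NF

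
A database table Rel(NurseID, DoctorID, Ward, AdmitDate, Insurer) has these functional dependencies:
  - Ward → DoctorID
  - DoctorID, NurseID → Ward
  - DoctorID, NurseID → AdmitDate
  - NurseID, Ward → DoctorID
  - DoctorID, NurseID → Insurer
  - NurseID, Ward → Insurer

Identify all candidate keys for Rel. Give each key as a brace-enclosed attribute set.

Attributes never on any right-hand side: {NurseID} — every candidate key must contain it.
{DoctorID, NurseID}⁺ = {AdmitDate, DoctorID, Insurer, NurseID, Ward}, which is every attribute, so {DoctorID, NurseID} is a candidate key.
{NurseID, Ward}⁺ = {AdmitDate, DoctorID, Insurer, NurseID, Ward}, which is every attribute, so {NurseID, Ward} is a candidate key.
Any other superkey properly contains one of these, so there are no further candidate keys.

{DoctorID, NurseID}, {NurseID, Ward}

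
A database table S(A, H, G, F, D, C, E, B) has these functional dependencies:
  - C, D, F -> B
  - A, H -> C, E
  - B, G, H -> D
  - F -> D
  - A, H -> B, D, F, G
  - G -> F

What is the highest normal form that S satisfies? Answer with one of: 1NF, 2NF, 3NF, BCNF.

2NF

Candidate key: {A, H}. Prime attributes: {A, H}.
C, D, F -> B: {C, D, F}⁺ = {B, C, D, F}, which is not all of the attributes, so the left side is not a superkey — BCNF is violated.
C, D, F -> B determines the non-prime attribute {B} from a non-superkey — 3NF is violated.
Checking every proper subset of each key, none determines a non-prime attribute — 2NF is satisfied.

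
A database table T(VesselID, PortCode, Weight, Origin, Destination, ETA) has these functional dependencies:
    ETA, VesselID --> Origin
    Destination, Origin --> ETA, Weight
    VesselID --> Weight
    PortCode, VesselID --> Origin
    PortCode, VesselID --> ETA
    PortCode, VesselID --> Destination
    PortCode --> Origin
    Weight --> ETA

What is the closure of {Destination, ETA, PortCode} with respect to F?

Start with {Destination, ETA, PortCode}.
PortCode --> Origin applies; add {Origin} → now {Destination, ETA, Origin, PortCode}.
Destination, Origin --> ETA, Weight applies; add {Weight} → now {Destination, ETA, Origin, PortCode, Weight}.
No further FD applies.

{Destination, ETA, Origin, PortCode, Weight}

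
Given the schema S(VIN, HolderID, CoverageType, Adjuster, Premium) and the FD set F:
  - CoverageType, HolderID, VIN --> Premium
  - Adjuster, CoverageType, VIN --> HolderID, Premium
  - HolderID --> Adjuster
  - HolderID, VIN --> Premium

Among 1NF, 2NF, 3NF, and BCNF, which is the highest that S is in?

1NF

Candidate keys: {Adjuster, CoverageType, VIN}, {CoverageType, HolderID, VIN}. Prime attributes: {Adjuster, CoverageType, HolderID, VIN}.
HolderID --> Adjuster: {HolderID}⁺ = {Adjuster, HolderID}, which is not all of the attributes, so the left side is not a superkey — BCNF is violated.
HolderID, VIN --> Premium has non-prime {Premium} on the right and a non-superkey on the left, so 3NF fails.
The proper key subset {HolderID, VIN} of {CoverageType, HolderID, VIN} determines non-prime {Premium}, so the relation is not even in 2NF.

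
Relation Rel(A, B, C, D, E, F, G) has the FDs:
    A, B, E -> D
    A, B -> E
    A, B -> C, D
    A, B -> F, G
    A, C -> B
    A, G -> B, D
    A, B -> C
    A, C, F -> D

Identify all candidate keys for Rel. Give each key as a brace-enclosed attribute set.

No FD produces {A}, so it must be in every candidate key.
{A, B} is a candidate key since {A, B}⁺ = {A, B, C, D, E, F, G} covers every attribute.
{A, C} is a candidate key since {A, C}⁺ = {A, B, C, D, E, F, G} covers every attribute.
{A, G} is a candidate key since {A, G}⁺ = {A, B, C, D, E, F, G} covers every attribute.
No proper subset of any of these is a key, and no other minimal superkey exists.

{A, B}, {A, C}, {A, G}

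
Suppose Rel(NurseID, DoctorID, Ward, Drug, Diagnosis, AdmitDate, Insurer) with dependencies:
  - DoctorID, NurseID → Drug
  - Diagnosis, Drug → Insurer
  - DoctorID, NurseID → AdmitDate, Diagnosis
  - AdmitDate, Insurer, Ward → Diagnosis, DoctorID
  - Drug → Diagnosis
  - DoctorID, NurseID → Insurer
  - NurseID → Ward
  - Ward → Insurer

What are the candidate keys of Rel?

No FD produces {NurseID}, so it must be in every candidate key.
Closure of {AdmitDate, NurseID} is {AdmitDate, Diagnosis, DoctorID, Drug, Insurer, NurseID, Ward}, the whole schema; {AdmitDate, NurseID} is a candidate key.
Closure of {DoctorID, NurseID} is {AdmitDate, Diagnosis, DoctorID, Drug, Insurer, NurseID, Ward}, the whole schema; {DoctorID, NurseID} is a candidate key.
These are minimal and exhaustive — every other superkey contains one of them.

{AdmitDate, NurseID}, {DoctorID, NurseID}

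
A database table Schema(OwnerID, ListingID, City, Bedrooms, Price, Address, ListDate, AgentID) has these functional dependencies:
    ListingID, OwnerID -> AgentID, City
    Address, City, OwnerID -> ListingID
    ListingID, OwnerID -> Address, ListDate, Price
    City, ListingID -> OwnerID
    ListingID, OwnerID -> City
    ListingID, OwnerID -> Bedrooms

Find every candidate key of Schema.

{Address, City, OwnerID}, {City, ListingID}, {ListingID, OwnerID}

{City, ListingID} is a candidate key since {City, ListingID}⁺ = {Address, AgentID, Bedrooms, City, ListDate, ListingID, OwnerID, Price} covers every attribute.
{ListingID, OwnerID} is a candidate key since {ListingID, OwnerID}⁺ = {Address, AgentID, Bedrooms, City, ListDate, ListingID, OwnerID, Price} covers every attribute.
{Address, City, OwnerID} is a candidate key since {Address, City, OwnerID}⁺ = {Address, AgentID, Bedrooms, City, ListDate, ListingID, OwnerID, Price} covers every attribute.
No proper subset of any of these is a key, and no other minimal superkey exists.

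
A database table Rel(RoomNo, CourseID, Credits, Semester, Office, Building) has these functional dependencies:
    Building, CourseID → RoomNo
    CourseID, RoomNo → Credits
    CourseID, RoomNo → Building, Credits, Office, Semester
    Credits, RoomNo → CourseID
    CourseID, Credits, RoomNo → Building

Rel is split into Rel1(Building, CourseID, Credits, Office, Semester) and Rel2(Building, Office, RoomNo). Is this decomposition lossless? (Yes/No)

No

The shared attributes are {Building, Office} and {Building, Office}⁺ = {Building, Office}.
Rel1 ⊄ {Building, Office} and Rel2 ⊄ {Building, Office}, so the split is lossy.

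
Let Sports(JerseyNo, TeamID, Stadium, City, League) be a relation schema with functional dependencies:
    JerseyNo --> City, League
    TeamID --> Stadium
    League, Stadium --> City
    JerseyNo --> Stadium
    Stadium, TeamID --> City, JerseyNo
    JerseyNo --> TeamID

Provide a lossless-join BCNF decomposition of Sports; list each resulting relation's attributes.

{City, League, Stadium}; {JerseyNo, League, Stadium, TeamID}

Candidate keys of the original relation: {JerseyNo}, {TeamID}.
In {City, JerseyNo, League, Stadium, TeamID}, {League, Stadium} is not a superkey ({League, Stadium}⁺ restricted to this set is {City, League, Stadium}), so split on League, Stadium --> City into {City, League, Stadium} and {JerseyNo, League, Stadium, TeamID}.
{City, League, Stadium} has no BCNF violation.
{JerseyNo, League, Stadium, TeamID} has no BCNF violation.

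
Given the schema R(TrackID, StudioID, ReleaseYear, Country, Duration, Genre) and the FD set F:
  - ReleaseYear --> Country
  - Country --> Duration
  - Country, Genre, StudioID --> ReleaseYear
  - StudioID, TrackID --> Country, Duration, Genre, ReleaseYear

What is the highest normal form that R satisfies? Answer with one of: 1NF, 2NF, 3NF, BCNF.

Candidate key: {StudioID, TrackID}. Prime attributes: {StudioID, TrackID}.
ReleaseYear --> Country: {ReleaseYear}⁺ = {Country, Duration, ReleaseYear}, which is not all of the attributes, so the left side is not a superkey — BCNF is violated.
Because {Country} is non-prime and the left side of ReleaseYear --> Country is not a superkey, the relation is not in 3NF.
No non-prime attribute depends on a proper subset of any candidate key, so 2NF holds.

2NF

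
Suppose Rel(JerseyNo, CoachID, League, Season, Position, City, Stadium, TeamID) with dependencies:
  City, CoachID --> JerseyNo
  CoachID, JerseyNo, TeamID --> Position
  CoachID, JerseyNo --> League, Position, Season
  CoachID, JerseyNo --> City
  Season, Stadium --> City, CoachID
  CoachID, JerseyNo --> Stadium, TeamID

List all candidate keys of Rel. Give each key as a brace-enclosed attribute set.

{City, CoachID}, {CoachID, JerseyNo}, {Season, Stadium}

{City, CoachID} is a candidate key since {City, CoachID}⁺ = {City, CoachID, JerseyNo, League, Position, Season, Stadium, TeamID} covers every attribute.
{CoachID, JerseyNo} is a candidate key since {CoachID, JerseyNo}⁺ = {City, CoachID, JerseyNo, League, Position, Season, Stadium, TeamID} covers every attribute.
{Season, Stadium} is a candidate key since {Season, Stadium}⁺ = {City, CoachID, JerseyNo, League, Position, Season, Stadium, TeamID} covers every attribute.
These are minimal and exhaustive — every other superkey contains one of them.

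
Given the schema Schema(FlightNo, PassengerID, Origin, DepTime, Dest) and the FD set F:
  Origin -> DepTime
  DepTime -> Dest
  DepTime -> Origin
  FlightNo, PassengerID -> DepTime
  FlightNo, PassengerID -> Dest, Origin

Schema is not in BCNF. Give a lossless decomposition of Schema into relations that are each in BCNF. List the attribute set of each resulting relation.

Candidate key of the original relation: {FlightNo, PassengerID}.
In {DepTime, Dest, FlightNo, Origin, PassengerID}, {Origin} is not a superkey ({Origin}⁺ restricted to this set is {DepTime, Dest, Origin}), so split on Origin -> DepTime, Dest into {DepTime, Dest, Origin} and {FlightNo, Origin, PassengerID}.
{DepTime, Dest, Origin} is in BCNF.
{FlightNo, Origin, PassengerID} is in BCNF.

{DepTime, Dest, Origin}; {FlightNo, Origin, PassengerID}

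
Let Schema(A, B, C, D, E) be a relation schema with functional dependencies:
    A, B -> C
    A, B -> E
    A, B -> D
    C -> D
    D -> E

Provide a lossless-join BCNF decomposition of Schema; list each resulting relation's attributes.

Candidate key of the original relation: {A, B}.
In {A, B, C, D, E}, {C} is not a superkey ({C}⁺ restricted to this set is {C, D, E}), so split on C -> D, E into {C, D, E} and {A, B, C}.
In {C, D, E}, {D} is not a superkey ({D}⁺ restricted to this set is {D, E}), so split on D -> E into {D, E} and {C, D}.
{D, E}: every determinant is a superkey — BCNF.
{C, D}: every determinant is a superkey — BCNF.
{A, B, C}: every determinant is a superkey — BCNF.

{A, B, C}; {C, D}; {D, E}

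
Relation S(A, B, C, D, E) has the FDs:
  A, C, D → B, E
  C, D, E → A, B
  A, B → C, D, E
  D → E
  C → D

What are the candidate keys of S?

{A, B}, {C}

{C}⁺ = {A, B, C, D, E} — all of the relation — so {C} is a candidate key.
{A, B}⁺ = {A, B, C, D, E} — all of the relation — so {A, B} is a candidate key.
No proper subset of any of these is a key, and no other minimal superkey exists.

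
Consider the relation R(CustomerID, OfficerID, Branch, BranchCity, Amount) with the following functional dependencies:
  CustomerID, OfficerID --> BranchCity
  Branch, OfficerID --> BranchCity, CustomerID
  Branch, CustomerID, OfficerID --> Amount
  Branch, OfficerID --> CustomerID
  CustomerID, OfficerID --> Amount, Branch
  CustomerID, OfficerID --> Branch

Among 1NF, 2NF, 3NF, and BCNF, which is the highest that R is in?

BCNF

Candidate keys: {Branch, OfficerID}, {CustomerID, OfficerID}. Prime attributes: {Branch, CustomerID, OfficerID}.
Every FD has a superkey on the left, so the relation is in BCNF.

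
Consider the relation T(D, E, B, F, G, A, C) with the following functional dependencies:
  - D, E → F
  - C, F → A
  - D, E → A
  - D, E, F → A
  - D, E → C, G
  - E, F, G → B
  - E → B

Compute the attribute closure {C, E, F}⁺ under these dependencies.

{A, B, C, E, F}

Start with {C, E, F}.
C, F → A applies; add {A} → now {A, C, E, F}.
E → B applies; add {B} → now {A, B, C, E, F}.
No further FD applies.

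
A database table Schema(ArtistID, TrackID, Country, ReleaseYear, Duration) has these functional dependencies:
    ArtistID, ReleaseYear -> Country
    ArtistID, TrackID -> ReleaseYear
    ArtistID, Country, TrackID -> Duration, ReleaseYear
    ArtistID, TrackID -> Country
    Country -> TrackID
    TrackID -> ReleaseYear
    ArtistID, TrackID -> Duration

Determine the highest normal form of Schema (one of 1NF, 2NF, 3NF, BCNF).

Candidate keys: {ArtistID, Country}, {ArtistID, ReleaseYear}, {ArtistID, TrackID}. Prime attributes: {ArtistID, Country, ReleaseYear, TrackID}.
Country -> TrackID: {Country}⁺ = {Country, ReleaseYear, TrackID}, which is not all of the attributes, so the left side is not a superkey — BCNF is violated.
But every attribute on its right side ({TrackID}) is prime, and the same holds for every other non-superkey FD, so 3NF still holds.

3NF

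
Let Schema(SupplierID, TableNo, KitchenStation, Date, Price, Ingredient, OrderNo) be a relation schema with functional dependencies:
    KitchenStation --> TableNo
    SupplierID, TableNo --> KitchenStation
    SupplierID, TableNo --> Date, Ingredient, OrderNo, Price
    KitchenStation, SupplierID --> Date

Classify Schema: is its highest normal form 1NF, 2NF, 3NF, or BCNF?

3NF

Candidate keys: {KitchenStation, SupplierID}, {SupplierID, TableNo}. Prime attributes: {KitchenStation, SupplierID, TableNo}.
KitchenStation --> TableNo breaks BCNF: {KitchenStation}⁺ = {KitchenStation, TableNo}, so {KitchenStation} is not a superkey.
But every attribute on its right side ({TableNo}) is prime, and the same holds for every other non-superkey FD, so 3NF still holds.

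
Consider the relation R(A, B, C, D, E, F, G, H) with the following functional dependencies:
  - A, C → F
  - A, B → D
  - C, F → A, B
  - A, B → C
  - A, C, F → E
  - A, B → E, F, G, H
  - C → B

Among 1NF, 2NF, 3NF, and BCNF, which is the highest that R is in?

Candidate keys: {A, B}, {A, C}, {C, F}. Prime attributes: {A, B, C, F}.
For C → B we have {C}⁺ = {B, C}; {C} is not a superkey, so BCNF fails.
But every attribute on its right side ({B}) is prime, and the same holds for every other non-superkey FD, so 3NF still holds.

3NF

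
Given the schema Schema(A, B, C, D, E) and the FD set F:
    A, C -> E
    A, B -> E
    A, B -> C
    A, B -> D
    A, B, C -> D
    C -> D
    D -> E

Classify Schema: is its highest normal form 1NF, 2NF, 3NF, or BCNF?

Candidate key: {A, B}. Prime attributes: {A, B}.
A, C -> E: {A, C}⁺ = {A, C, D, E}, which is not all of the attributes, so the left side is not a superkey — BCNF is violated.
Because {E} is non-prime and the left side of A, C -> E is not a superkey, the relation is not in 3NF.
No proper subset of a key has a non-prime attribute in its closure, so there is no partial dependency; 2NF holds.

2NF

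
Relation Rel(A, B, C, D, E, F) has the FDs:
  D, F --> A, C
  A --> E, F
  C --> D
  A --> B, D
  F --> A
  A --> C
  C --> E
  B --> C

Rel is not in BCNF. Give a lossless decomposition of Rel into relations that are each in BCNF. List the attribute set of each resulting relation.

{A, B, F}; {B, C}; {C, D, E}

Candidate keys of the original relation: {A}, {F}.
Within {A, B, C, D, E, F}: {C}⁺ ∩ {A, B, C, D, E, F} = {C, D, E}, not the whole set, so C --> D, E violates BCNF; decompose into {C, D, E} and {A, B, C, F}.
{C, D, E} is in BCNF.
Within {A, B, C, F}: {B}⁺ ∩ {A, B, C, F} = {B, C}, not the whole set, so B --> C violates BCNF; decompose into {B, C} and {A, B, F}.
{B, C} is in BCNF.
{A, B, F} is in BCNF.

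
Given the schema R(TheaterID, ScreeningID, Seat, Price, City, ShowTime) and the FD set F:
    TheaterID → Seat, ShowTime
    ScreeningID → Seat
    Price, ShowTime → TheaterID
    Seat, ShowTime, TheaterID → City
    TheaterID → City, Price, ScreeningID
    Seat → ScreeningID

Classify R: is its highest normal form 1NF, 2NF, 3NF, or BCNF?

Candidate keys: {Price, ShowTime}, {TheaterID}. Prime attributes: {Price, ShowTime, TheaterID}.
For ScreeningID → Seat we have {ScreeningID}⁺ = {ScreeningID, Seat}; {ScreeningID} is not a superkey, so BCNF fails.
ScreeningID → Seat has non-prime {Seat} on the right and a non-superkey on the left, so 3NF fails.
No proper subset of a key has a non-prime attribute in its closure, so there is no partial dependency; 2NF holds.

2NF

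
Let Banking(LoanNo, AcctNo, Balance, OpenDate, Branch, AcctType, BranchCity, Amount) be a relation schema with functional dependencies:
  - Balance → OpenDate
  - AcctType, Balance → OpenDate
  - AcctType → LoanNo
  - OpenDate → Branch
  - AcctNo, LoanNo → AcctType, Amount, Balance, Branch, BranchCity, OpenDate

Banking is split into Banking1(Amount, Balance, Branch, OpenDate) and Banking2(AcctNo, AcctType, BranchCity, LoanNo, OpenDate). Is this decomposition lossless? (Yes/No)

No

Banking1 ∩ Banking2 = {OpenDate}; its closure under F is {Branch, OpenDate}.
Neither Banking1 nor Banking2 is contained in that closure, so the decomposition is lossy.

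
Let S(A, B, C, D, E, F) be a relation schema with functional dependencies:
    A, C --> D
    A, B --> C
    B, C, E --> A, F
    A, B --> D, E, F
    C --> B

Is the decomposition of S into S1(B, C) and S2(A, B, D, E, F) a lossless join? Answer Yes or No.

No

S1 ∩ S2 = {B}; its closure under F is {B}.
Neither S1 nor S2 is contained in that closure, so the decomposition is lossy.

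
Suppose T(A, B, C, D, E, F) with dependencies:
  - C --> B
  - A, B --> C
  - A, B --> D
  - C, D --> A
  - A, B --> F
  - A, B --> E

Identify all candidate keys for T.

Closure of {A, B} is {A, B, C, D, E, F}, the whole schema; {A, B} is a candidate key.
Closure of {A, C} is {A, B, C, D, E, F}, the whole schema; {A, C} is a candidate key.
Closure of {C, D} is {A, B, C, D, E, F}, the whole schema; {C, D} is a candidate key.
Any other superkey properly contains one of these, so there are no further candidate keys.

{A, B}, {A, C}, {C, D}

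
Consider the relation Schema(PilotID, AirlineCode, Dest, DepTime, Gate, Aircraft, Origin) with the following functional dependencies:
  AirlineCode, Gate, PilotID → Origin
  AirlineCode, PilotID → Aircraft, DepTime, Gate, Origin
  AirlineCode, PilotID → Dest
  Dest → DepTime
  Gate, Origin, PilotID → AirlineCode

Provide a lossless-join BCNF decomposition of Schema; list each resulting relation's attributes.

{Aircraft, AirlineCode, Dest, Gate, Origin, PilotID}; {DepTime, Dest}

Candidate keys of the original relation: {AirlineCode, PilotID}, {Gate, Origin, PilotID}.
{Aircraft, AirlineCode, DepTime, Dest, Gate, Origin, PilotID}: {Dest} determines {DepTime, Dest} here but is not a superkey — split on Dest → DepTime, giving {DepTime, Dest} and {Aircraft, AirlineCode, Dest, Gate, Origin, PilotID}.
{DepTime, Dest}: every determinant is a superkey — BCNF.
{Aircraft, AirlineCode, Dest, Gate, Origin, PilotID}: every determinant is a superkey — BCNF.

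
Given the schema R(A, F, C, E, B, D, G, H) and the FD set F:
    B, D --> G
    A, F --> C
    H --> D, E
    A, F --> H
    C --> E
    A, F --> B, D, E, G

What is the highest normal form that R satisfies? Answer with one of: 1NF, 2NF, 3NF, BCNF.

Candidate key: {A, F}. Prime attributes: {A, F}.
B, D --> G: {B, D}⁺ = {B, D, G}, which is not all of the attributes, so the left side is not a superkey — BCNF is violated.
Because {G} is non-prime and the left side of B, D --> G is not a superkey, the relation is not in 3NF.
No non-prime attribute depends on a proper subset of any candidate key, so 2NF holds.

2NF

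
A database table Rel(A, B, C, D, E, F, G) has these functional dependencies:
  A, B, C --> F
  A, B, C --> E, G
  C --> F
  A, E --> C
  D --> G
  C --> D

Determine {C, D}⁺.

Start with {C, D}.
C --> F applies; add {F} → now {C, D, F}.
D --> G applies; add {G} → now {C, D, F, G}.
No further FD applies.

{C, D, F, G}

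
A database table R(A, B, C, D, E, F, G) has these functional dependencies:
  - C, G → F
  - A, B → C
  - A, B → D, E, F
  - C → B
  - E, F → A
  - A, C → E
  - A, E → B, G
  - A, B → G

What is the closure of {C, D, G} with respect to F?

Start with {C, D, G}.
C, G → F applies; add {F} → now {C, D, F, G}.
C → B applies; add {B} → now {B, C, D, F, G}.
No further FD applies.

{B, C, D, F, G}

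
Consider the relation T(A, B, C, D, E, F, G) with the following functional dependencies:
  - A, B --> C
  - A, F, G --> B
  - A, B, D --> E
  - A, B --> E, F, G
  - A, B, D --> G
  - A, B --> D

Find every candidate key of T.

{A} never appears on the right of any FD, so every key must include it.
{A, B} is a candidate key since {A, B}⁺ = {A, B, C, D, E, F, G} covers every attribute.
{A, F, G} is a candidate key since {A, F, G}⁺ = {A, B, C, D, E, F, G} covers every attribute.
These are minimal and exhaustive — every other superkey contains one of them.

{A, B}, {A, F, G}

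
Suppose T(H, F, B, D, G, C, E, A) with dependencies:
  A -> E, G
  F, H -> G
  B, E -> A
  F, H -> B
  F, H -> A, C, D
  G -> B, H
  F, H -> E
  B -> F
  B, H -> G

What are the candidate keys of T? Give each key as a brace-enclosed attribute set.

{A}, {B, E}, {B, H}, {F, H}, {G}

{A}⁺ = {A, B, C, D, E, F, G, H}, which is every attribute, so {A} is a candidate key.
{G}⁺ = {A, B, C, D, E, F, G, H}, which is every attribute, so {G} is a candidate key.
{B, E}⁺ = {A, B, C, D, E, F, G, H}, which is every attribute, so {B, E} is a candidate key.
{B, H}⁺ = {A, B, C, D, E, F, G, H}, which is every attribute, so {B, H} is a candidate key.
{F, H}⁺ = {A, B, C, D, E, F, G, H}, which is every attribute, so {F, H} is a candidate key.
These are minimal and exhaustive — every other superkey contains one of them.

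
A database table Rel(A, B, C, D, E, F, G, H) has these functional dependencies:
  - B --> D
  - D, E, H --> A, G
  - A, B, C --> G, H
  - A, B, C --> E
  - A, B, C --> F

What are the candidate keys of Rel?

{A, B, C}, {B, C, E, H}

{B, C} never appear on the right of any FD, so every key must include all of them.
{A, B, C} is a candidate key since {A, B, C}⁺ = {A, B, C, D, E, F, G, H} covers every attribute.
{B, C, E, H} is a candidate key since {B, C, E, H}⁺ = {A, B, C, D, E, F, G, H} covers every attribute.
These are minimal and exhaustive — every other superkey contains one of them.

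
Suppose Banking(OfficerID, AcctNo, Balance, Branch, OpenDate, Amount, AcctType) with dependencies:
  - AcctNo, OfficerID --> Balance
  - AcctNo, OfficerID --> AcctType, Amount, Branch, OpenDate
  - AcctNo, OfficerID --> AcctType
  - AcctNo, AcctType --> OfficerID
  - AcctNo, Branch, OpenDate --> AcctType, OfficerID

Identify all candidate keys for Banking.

Attributes never on any right-hand side: {AcctNo} — every candidate key must contain it.
{AcctNo, AcctType}⁺ = {AcctNo, AcctType, Amount, Balance, Branch, OfficerID, OpenDate} — all of the relation — so {AcctNo, AcctType} is a candidate key.
{AcctNo, OfficerID}⁺ = {AcctNo, AcctType, Amount, Balance, Branch, OfficerID, OpenDate} — all of the relation — so {AcctNo, OfficerID} is a candidate key.
{AcctNo, Branch, OpenDate}⁺ = {AcctNo, AcctType, Amount, Balance, Branch, OfficerID, OpenDate} — all of the relation — so {AcctNo, Branch, OpenDate} is a candidate key.
Any other superkey properly contains one of these, so there are no further candidate keys.

{AcctNo, AcctType}, {AcctNo, Branch, OpenDate}, {AcctNo, OfficerID}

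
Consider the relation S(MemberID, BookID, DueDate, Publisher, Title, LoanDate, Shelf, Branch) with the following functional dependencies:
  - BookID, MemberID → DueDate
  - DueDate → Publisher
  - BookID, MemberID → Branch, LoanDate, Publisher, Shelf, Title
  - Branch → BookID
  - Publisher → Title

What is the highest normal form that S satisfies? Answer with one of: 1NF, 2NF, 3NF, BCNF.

Candidate keys: {BookID, MemberID}, {Branch, MemberID}. Prime attributes: {BookID, Branch, MemberID}.
DueDate → Publisher: {DueDate}⁺ = {DueDate, Publisher, Title}, which is not all of the attributes, so the left side is not a superkey — BCNF is violated.
DueDate → Publisher determines the non-prime attribute {Publisher} from a non-superkey — 3NF is violated.
No proper subset of a key has a non-prime attribute in its closure, so there is no partial dependency; 2NF holds.

2NF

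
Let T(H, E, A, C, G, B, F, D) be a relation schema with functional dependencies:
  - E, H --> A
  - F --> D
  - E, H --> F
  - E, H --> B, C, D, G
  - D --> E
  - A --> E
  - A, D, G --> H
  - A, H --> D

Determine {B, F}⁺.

{B, D, E, F}

Start with {B, F}.
F --> D applies; add {D} → now {B, D, F}.
D --> E applies; add {E} → now {B, D, E, F}.
No further FD applies.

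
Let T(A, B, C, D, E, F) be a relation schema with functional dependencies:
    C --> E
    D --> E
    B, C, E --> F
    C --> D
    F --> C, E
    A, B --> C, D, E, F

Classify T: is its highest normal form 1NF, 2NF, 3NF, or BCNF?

Candidate key: {A, B}. Prime attributes: {A, B}.
C --> E breaks BCNF: {C}⁺ = {C, D, E}, so {C} is not a superkey.
Because {E} is non-prime and the left side of C --> E is not a superkey, the relation is not in 3NF.
Checking every proper subset of each key, none determines a non-prime attribute — 2NF is satisfied.

2NF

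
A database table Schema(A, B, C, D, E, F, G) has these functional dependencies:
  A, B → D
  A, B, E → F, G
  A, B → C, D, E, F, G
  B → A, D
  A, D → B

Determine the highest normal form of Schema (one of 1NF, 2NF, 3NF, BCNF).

BCNF

Candidate keys: {A, D}, {B}. Prime attributes: {A, B, D}.
Every FD has a superkey on the left, so the relation is in BCNF.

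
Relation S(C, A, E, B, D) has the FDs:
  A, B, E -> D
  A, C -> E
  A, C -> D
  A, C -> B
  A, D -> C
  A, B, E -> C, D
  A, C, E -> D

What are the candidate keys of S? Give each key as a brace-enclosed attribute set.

{A, B, E}, {A, C}, {A, D}

No FD produces {A}, so it must be in every candidate key.
{A, C} is a candidate key since {A, C}⁺ = {A, B, C, D, E} covers every attribute.
{A, D} is a candidate key since {A, D}⁺ = {A, B, C, D, E} covers every attribute.
{A, B, E} is a candidate key since {A, B, E}⁺ = {A, B, C, D, E} covers every attribute.
No proper subset of any of these is a key, and no other minimal superkey exists.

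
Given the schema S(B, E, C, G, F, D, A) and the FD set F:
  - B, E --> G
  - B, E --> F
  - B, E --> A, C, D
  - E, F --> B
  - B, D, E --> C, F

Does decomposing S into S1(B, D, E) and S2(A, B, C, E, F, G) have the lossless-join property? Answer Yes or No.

Yes

S1 ∩ S2 = {B, E}; its closure under F is {A, B, C, D, E, F, G}.
This includes all of S1, so the common attributes are a superkey of S1 — the join is lossless.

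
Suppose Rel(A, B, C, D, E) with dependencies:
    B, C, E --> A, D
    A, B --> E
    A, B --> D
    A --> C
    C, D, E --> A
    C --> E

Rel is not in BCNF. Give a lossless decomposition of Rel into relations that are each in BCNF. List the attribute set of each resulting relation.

{A, B, D}; {A, C}; {C, E}

Candidate keys of the original relation: {A, B}, {B, C}.
{A, B, C, D, E}: {A} determines {A, C, E} here but is not a superkey — split on A --> C, E, giving {A, C, E} and {A, B, D}.
{A, C, E}: {C} determines {C, E} here but is not a superkey — split on C --> E, giving {C, E} and {A, C}.
{C, E} has no BCNF violation.
{A, C} has no BCNF violation.
{A, B, D} has no BCNF violation.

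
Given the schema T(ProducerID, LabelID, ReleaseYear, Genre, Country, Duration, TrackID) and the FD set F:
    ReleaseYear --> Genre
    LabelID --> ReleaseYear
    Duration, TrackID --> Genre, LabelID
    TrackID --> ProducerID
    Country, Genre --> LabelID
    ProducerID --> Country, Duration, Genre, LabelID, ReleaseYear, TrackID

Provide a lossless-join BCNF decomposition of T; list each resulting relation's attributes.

{Country, Duration, LabelID, ProducerID, TrackID}; {Genre, ReleaseYear}; {LabelID, ReleaseYear}

Candidate keys of the original relation: {ProducerID}, {TrackID}.
In {Country, Duration, Genre, LabelID, ProducerID, ReleaseYear, TrackID}, {ReleaseYear} is not a superkey ({ReleaseYear}⁺ restricted to this set is {Genre, ReleaseYear}), so split on ReleaseYear --> Genre into {Genre, ReleaseYear} and {Country, Duration, LabelID, ProducerID, ReleaseYear, TrackID}.
{Genre, ReleaseYear} has no BCNF violation.
In {Country, Duration, LabelID, ProducerID, ReleaseYear, TrackID}, {LabelID} is not a superkey ({LabelID}⁺ restricted to this set is {LabelID, ReleaseYear}), so split on LabelID --> ReleaseYear into {LabelID, ReleaseYear} and {Country, Duration, LabelID, ProducerID, TrackID}.
{LabelID, ReleaseYear} has no BCNF violation.
{Country, Duration, LabelID, ProducerID, TrackID} has no BCNF violation.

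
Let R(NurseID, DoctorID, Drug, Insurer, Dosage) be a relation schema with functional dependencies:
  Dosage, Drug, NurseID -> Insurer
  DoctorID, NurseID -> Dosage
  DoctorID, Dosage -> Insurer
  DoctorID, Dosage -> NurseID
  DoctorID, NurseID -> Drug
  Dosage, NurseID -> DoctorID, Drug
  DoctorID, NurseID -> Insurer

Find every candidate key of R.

{DoctorID, Dosage}⁺ = {DoctorID, Dosage, Drug, Insurer, NurseID}, which is every attribute, so {DoctorID, Dosage} is a candidate key.
{DoctorID, NurseID}⁺ = {DoctorID, Dosage, Drug, Insurer, NurseID}, which is every attribute, so {DoctorID, NurseID} is a candidate key.
{Dosage, NurseID}⁺ = {DoctorID, Dosage, Drug, Insurer, NurseID}, which is every attribute, so {Dosage, NurseID} is a candidate key.
No proper subset of any of these is a key, and no other minimal superkey exists.

{DoctorID, Dosage}, {DoctorID, NurseID}, {Dosage, NurseID}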